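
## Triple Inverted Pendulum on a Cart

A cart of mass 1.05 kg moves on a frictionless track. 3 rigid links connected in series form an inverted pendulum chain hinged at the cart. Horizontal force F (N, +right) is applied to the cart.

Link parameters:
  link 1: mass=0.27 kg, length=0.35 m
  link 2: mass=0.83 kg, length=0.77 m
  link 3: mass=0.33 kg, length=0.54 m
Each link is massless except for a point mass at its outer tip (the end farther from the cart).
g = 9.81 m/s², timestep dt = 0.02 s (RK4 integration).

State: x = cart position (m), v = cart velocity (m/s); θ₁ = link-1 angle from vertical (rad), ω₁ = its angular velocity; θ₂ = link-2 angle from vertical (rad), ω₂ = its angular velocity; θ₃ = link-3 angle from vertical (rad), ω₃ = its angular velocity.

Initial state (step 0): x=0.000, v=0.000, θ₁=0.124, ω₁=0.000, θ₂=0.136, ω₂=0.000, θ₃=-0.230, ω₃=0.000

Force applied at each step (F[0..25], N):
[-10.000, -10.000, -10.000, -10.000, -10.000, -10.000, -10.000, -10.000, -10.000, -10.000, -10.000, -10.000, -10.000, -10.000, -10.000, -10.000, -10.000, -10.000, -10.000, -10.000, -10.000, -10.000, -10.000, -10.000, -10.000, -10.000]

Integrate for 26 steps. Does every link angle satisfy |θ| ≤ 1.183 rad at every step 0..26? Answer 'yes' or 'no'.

apply F[0]=-10.000 → step 1: x=-0.002, v=-0.218, θ₁=0.131, ω₁=0.669, θ₂=0.136, ω₂=0.038, θ₃=-0.231, ω₃=-0.147
apply F[1]=-10.000 → step 2: x=-0.009, v=-0.437, θ₁=0.151, ω₁=1.371, θ₂=0.137, ω₂=0.061, θ₃=-0.236, ω₃=-0.286
apply F[2]=-10.000 → step 3: x=-0.020, v=-0.656, θ₁=0.186, ω₁=2.127, θ₂=0.139, ω₂=0.058, θ₃=-0.243, ω₃=-0.407
apply F[3]=-10.000 → step 4: x=-0.035, v=-0.873, θ₁=0.236, ω₁=2.929, θ₂=0.140, ω₂=0.030, θ₃=-0.252, ω₃=-0.498
apply F[4]=-10.000 → step 5: x=-0.055, v=-1.081, θ₁=0.303, ω₁=3.725, θ₂=0.140, ω₂=-0.003, θ₃=-0.262, ω₃=-0.547
apply F[5]=-10.000 → step 6: x=-0.078, v=-1.273, θ₁=0.385, ω₁=4.430, θ₂=0.140, ω₂=-0.005, θ₃=-0.273, ω₃=-0.549
apply F[6]=-10.000 → step 7: x=-0.105, v=-1.443, θ₁=0.479, ω₁=4.987, θ₂=0.140, ω₂=0.059, θ₃=-0.284, ω₃=-0.514
apply F[7]=-10.000 → step 8: x=-0.136, v=-1.594, θ₁=0.583, ω₁=5.394, θ₂=0.143, ω₂=0.200, θ₃=-0.294, ω₃=-0.457
apply F[8]=-10.000 → step 9: x=-0.169, v=-1.728, θ₁=0.694, ω₁=5.685, θ₂=0.149, ω₂=0.413, θ₃=-0.302, ω₃=-0.390
apply F[9]=-10.000 → step 10: x=-0.205, v=-1.849, θ₁=0.810, ω₁=5.899, θ₂=0.159, ω₂=0.687, θ₃=-0.309, ω₃=-0.320
apply F[10]=-10.000 → step 11: x=-0.243, v=-1.961, θ₁=0.930, ω₁=6.062, θ₂=0.176, ω₂=1.013, θ₃=-0.315, ω₃=-0.249
apply F[11]=-10.000 → step 12: x=-0.283, v=-2.063, θ₁=1.052, ω₁=6.187, θ₂=0.200, ω₂=1.384, θ₃=-0.319, ω₃=-0.177
apply F[12]=-10.000 → step 13: x=-0.325, v=-2.157, θ₁=1.177, ω₁=6.276, θ₂=0.232, ω₂=1.796, θ₃=-0.322, ω₃=-0.104
apply F[13]=-10.000 → step 14: x=-0.369, v=-2.244, θ₁=1.303, ω₁=6.324, θ₂=0.272, ω₂=2.246, θ₃=-0.324, ω₃=-0.027
apply F[14]=-10.000 → step 15: x=-0.415, v=-2.325, θ₁=1.430, ω₁=6.317, θ₂=0.322, ω₂=2.727, θ₃=-0.323, ω₃=0.057
apply F[15]=-10.000 → step 16: x=-0.462, v=-2.402, θ₁=1.555, ω₁=6.235, θ₂=0.382, ω₂=3.236, θ₃=-0.321, ω₃=0.152
apply F[16]=-10.000 → step 17: x=-0.511, v=-2.477, θ₁=1.678, ω₁=6.051, θ₂=0.452, ω₂=3.762, θ₃=-0.317, ω₃=0.264
apply F[17]=-10.000 → step 18: x=-0.561, v=-2.554, θ₁=1.796, ω₁=5.734, θ₂=0.532, ω₂=4.297, θ₃=-0.310, ω₃=0.397
apply F[18]=-10.000 → step 19: x=-0.613, v=-2.634, θ₁=1.907, ω₁=5.250, θ₂=0.623, ω₂=4.830, θ₃=-0.301, ω₃=0.560
apply F[19]=-10.000 → step 20: x=-0.667, v=-2.720, θ₁=2.005, ω₁=4.567, θ₂=0.725, ω₂=5.352, θ₃=-0.288, ω₃=0.761
apply F[20]=-10.000 → step 21: x=-0.722, v=-2.812, θ₁=2.088, ω₁=3.658, θ₂=0.837, ω₂=5.861, θ₃=-0.270, ω₃=1.010
apply F[21]=-10.000 → step 22: x=-0.779, v=-2.906, θ₁=2.150, ω₁=2.504, θ₂=0.960, ω₂=6.370, θ₃=-0.247, ω₃=1.316
apply F[22]=-10.000 → step 23: x=-0.838, v=-2.993, θ₁=2.186, ω₁=1.087, θ₂=1.092, ω₂=6.910, θ₃=-0.217, ω₃=1.700
apply F[23]=-10.000 → step 24: x=-0.899, v=-3.056, θ₁=2.191, ω₁=-0.632, θ₂=1.237, ω₂=7.549, θ₃=-0.178, ω₃=2.200
apply F[24]=-10.000 → step 25: x=-0.960, v=-3.055, θ₁=2.158, ω₁=-2.727, θ₂=1.396, ω₂=8.398, θ₃=-0.128, ω₃=2.910
apply F[25]=-10.000 → step 26: x=-1.020, v=-2.888, θ₁=2.079, ω₁=-5.229, θ₂=1.575, ω₂=9.589, θ₃=-0.059, ω₃=4.072
Max |angle| over trajectory = 2.191 rad; bound = 1.183 → exceeded.

Answer: no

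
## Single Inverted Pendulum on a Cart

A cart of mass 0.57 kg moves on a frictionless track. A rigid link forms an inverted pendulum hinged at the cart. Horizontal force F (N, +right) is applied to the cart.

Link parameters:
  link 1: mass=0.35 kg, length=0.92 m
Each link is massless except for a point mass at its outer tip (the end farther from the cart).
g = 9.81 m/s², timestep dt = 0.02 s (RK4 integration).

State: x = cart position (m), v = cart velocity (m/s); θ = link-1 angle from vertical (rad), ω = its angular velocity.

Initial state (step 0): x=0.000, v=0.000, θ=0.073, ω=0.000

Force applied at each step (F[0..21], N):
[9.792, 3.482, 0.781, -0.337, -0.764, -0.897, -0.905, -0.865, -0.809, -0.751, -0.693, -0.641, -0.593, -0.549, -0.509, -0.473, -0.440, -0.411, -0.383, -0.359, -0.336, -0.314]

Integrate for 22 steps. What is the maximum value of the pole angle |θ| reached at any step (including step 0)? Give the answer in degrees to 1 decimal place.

apply F[0]=+9.792 → step 1: x=0.003, v=0.334, θ=0.070, ω=-0.347
apply F[1]=+3.482 → step 2: x=0.011, v=0.448, θ=0.062, ω=-0.456
apply F[2]=+0.781 → step 3: x=0.020, v=0.469, θ=0.052, ω=-0.467
apply F[3]=-0.337 → step 4: x=0.030, v=0.451, θ=0.043, ω=-0.438
apply F[4]=-0.764 → step 5: x=0.038, v=0.420, θ=0.035, ω=-0.395
apply F[5]=-0.897 → step 6: x=0.046, v=0.385, θ=0.027, ω=-0.350
apply F[6]=-0.905 → step 7: x=0.054, v=0.350, θ=0.021, ω=-0.308
apply F[7]=-0.865 → step 8: x=0.060, v=0.318, θ=0.015, ω=-0.269
apply F[8]=-0.809 → step 9: x=0.066, v=0.288, θ=0.010, ω=-0.233
apply F[9]=-0.751 → step 10: x=0.072, v=0.260, θ=0.006, ω=-0.202
apply F[10]=-0.693 → step 11: x=0.077, v=0.236, θ=0.002, ω=-0.174
apply F[11]=-0.641 → step 12: x=0.081, v=0.213, θ=-0.001, ω=-0.150
apply F[12]=-0.593 → step 13: x=0.085, v=0.193, θ=-0.004, ω=-0.128
apply F[13]=-0.549 → step 14: x=0.089, v=0.174, θ=-0.006, ω=-0.109
apply F[14]=-0.509 → step 15: x=0.092, v=0.157, θ=-0.008, ω=-0.092
apply F[15]=-0.473 → step 16: x=0.095, v=0.142, θ=-0.010, ω=-0.077
apply F[16]=-0.440 → step 17: x=0.098, v=0.127, θ=-0.011, ω=-0.064
apply F[17]=-0.411 → step 18: x=0.100, v=0.114, θ=-0.013, ω=-0.053
apply F[18]=-0.383 → step 19: x=0.103, v=0.103, θ=-0.014, ω=-0.043
apply F[19]=-0.359 → step 20: x=0.105, v=0.092, θ=-0.014, ω=-0.034
apply F[20]=-0.336 → step 21: x=0.106, v=0.082, θ=-0.015, ω=-0.026
apply F[21]=-0.314 → step 22: x=0.108, v=0.072, θ=-0.015, ω=-0.019
Max |angle| over trajectory = 0.073 rad = 4.2°.

Answer: 4.2°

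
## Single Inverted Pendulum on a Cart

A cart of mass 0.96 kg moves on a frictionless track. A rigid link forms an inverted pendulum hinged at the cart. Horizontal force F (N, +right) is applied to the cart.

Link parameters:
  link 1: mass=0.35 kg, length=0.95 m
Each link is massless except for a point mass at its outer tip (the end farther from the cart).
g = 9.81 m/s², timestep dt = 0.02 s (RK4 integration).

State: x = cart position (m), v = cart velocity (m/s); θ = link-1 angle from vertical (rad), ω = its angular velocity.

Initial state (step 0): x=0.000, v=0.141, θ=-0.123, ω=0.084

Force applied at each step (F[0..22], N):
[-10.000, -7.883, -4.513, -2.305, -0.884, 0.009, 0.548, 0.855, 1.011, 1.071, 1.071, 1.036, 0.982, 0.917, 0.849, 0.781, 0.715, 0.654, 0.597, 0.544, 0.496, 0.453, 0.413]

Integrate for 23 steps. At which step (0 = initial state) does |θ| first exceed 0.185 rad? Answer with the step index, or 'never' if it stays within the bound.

Answer: never

Derivation:
apply F[0]=-10.000 → step 1: x=0.001, v=-0.058, θ=-0.119, ω=0.267
apply F[1]=-7.883 → step 2: x=-0.002, v=-0.213, θ=-0.113, ω=0.405
apply F[2]=-4.513 → step 3: x=-0.007, v=-0.299, θ=-0.104, ω=0.473
apply F[3]=-2.305 → step 4: x=-0.013, v=-0.340, θ=-0.094, ω=0.495
apply F[4]=-0.884 → step 5: x=-0.020, v=-0.352, θ=-0.084, ω=0.489
apply F[5]=+0.009 → step 6: x=-0.027, v=-0.347, θ=-0.075, ω=0.467
apply F[6]=+0.548 → step 7: x=-0.034, v=-0.330, θ=-0.066, ω=0.435
apply F[7]=+0.855 → step 8: x=-0.040, v=-0.308, θ=-0.058, ω=0.399
apply F[8]=+1.011 → step 9: x=-0.046, v=-0.283, θ=-0.050, ω=0.362
apply F[9]=+1.071 → step 10: x=-0.052, v=-0.258, θ=-0.043, ω=0.326
apply F[10]=+1.071 → step 11: x=-0.057, v=-0.233, θ=-0.037, ω=0.291
apply F[11]=+1.036 → step 12: x=-0.061, v=-0.209, θ=-0.031, ω=0.259
apply F[12]=+0.982 → step 13: x=-0.065, v=-0.186, θ=-0.027, ω=0.229
apply F[13]=+0.917 → step 14: x=-0.069, v=-0.165, θ=-0.022, ω=0.202
apply F[14]=+0.849 → step 15: x=-0.072, v=-0.146, θ=-0.018, ω=0.178
apply F[15]=+0.781 → step 16: x=-0.074, v=-0.129, θ=-0.015, ω=0.156
apply F[16]=+0.715 → step 17: x=-0.077, v=-0.113, θ=-0.012, ω=0.137
apply F[17]=+0.654 → step 18: x=-0.079, v=-0.098, θ=-0.010, ω=0.119
apply F[18]=+0.597 → step 19: x=-0.081, v=-0.085, θ=-0.007, ω=0.104
apply F[19]=+0.544 → step 20: x=-0.082, v=-0.074, θ=-0.005, ω=0.090
apply F[20]=+0.496 → step 21: x=-0.084, v=-0.063, θ=-0.004, ω=0.078
apply F[21]=+0.453 → step 22: x=-0.085, v=-0.053, θ=-0.002, ω=0.067
apply F[22]=+0.413 → step 23: x=-0.086, v=-0.045, θ=-0.001, ω=0.057
max |θ| = 0.123 ≤ 0.185 over all 24 states.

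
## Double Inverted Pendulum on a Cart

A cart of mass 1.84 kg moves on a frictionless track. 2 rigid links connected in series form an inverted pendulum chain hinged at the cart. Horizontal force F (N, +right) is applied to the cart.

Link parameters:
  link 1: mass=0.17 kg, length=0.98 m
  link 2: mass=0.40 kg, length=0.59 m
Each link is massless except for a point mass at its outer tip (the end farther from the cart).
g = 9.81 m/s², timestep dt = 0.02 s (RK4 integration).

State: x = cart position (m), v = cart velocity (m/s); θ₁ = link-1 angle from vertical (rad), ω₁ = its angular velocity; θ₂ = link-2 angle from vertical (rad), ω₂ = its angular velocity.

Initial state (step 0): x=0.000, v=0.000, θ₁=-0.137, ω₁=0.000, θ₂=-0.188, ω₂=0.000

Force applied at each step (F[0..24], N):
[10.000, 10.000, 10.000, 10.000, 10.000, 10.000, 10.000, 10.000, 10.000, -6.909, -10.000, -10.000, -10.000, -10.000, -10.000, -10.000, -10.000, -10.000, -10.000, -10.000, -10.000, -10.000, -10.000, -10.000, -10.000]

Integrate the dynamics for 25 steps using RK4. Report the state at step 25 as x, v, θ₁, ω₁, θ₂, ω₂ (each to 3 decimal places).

Answer: x=0.208, v=-0.394, θ₁=-0.762, ω₁=-2.292, θ₂=0.035, ω₂=2.277

Derivation:
apply F[0]=+10.000 → step 1: x=0.001, v=0.116, θ₁=-0.138, ω₁=-0.123, θ₂=-0.189, ω₂=-0.051
apply F[1]=+10.000 → step 2: x=0.005, v=0.233, θ₁=-0.142, ω₁=-0.248, θ₂=-0.190, ω₂=-0.100
apply F[2]=+10.000 → step 3: x=0.010, v=0.349, θ₁=-0.148, ω₁=-0.375, θ₂=-0.193, ω₂=-0.146
apply F[3]=+10.000 → step 4: x=0.019, v=0.466, θ₁=-0.157, ω₁=-0.506, θ₂=-0.196, ω₂=-0.187
apply F[4]=+10.000 → step 5: x=0.029, v=0.583, θ₁=-0.168, ω₁=-0.642, θ₂=-0.200, ω₂=-0.221
apply F[5]=+10.000 → step 6: x=0.042, v=0.700, θ₁=-0.183, ω₁=-0.785, θ₂=-0.205, ω₂=-0.246
apply F[6]=+10.000 → step 7: x=0.057, v=0.818, θ₁=-0.200, ω₁=-0.935, θ₂=-0.210, ω₂=-0.260
apply F[7]=+10.000 → step 8: x=0.075, v=0.936, θ₁=-0.220, ω₁=-1.093, θ₂=-0.215, ω₂=-0.262
apply F[8]=+10.000 → step 9: x=0.095, v=1.055, θ₁=-0.244, ω₁=-1.261, θ₂=-0.220, ω₂=-0.251
apply F[9]=-6.909 → step 10: x=0.115, v=0.993, θ₁=-0.269, ω₁=-1.265, θ₂=-0.225, ω₂=-0.218
apply F[10]=-10.000 → step 11: x=0.134, v=0.900, θ₁=-0.294, ω₁=-1.254, θ₂=-0.229, ω₂=-0.162
apply F[11]=-10.000 → step 12: x=0.151, v=0.808, θ₁=-0.319, ω₁=-1.258, θ₂=-0.231, ω₂=-0.083
apply F[12]=-10.000 → step 13: x=0.166, v=0.718, θ₁=-0.345, ω₁=-1.279, θ₂=-0.232, ω₂=0.019
apply F[13]=-10.000 → step 14: x=0.180, v=0.628, θ₁=-0.370, ω₁=-1.316, θ₂=-0.230, ω₂=0.145
apply F[14]=-10.000 → step 15: x=0.191, v=0.539, θ₁=-0.397, ω₁=-1.369, θ₂=-0.226, ω₂=0.294
apply F[15]=-10.000 → step 16: x=0.201, v=0.450, θ₁=-0.425, ω₁=-1.437, θ₂=-0.218, ω₂=0.467
apply F[16]=-10.000 → step 17: x=0.209, v=0.362, θ₁=-0.455, ω₁=-1.520, θ₂=-0.207, ω₂=0.661
apply F[17]=-10.000 → step 18: x=0.216, v=0.273, θ₁=-0.486, ω₁=-1.614, θ₂=-0.192, ω₂=0.872
apply F[18]=-10.000 → step 19: x=0.220, v=0.182, θ₁=-0.519, ω₁=-1.716, θ₂=-0.172, ω₂=1.094
apply F[19]=-10.000 → step 20: x=0.223, v=0.091, θ₁=-0.555, ω₁=-1.823, θ₂=-0.148, ω₂=1.320
apply F[20]=-10.000 → step 21: x=0.224, v=-0.002, θ₁=-0.592, ω₁=-1.929, θ₂=-0.119, ω₂=1.542
apply F[21]=-10.000 → step 22: x=0.223, v=-0.097, θ₁=-0.632, ω₁=-2.031, θ₂=-0.086, ω₂=1.753
apply F[22]=-10.000 → step 23: x=0.220, v=-0.195, θ₁=-0.674, ω₁=-2.126, θ₂=-0.049, ω₂=1.947
apply F[23]=-10.000 → step 24: x=0.215, v=-0.293, θ₁=-0.717, ω₁=-2.213, θ₂=-0.009, ω₂=2.122
apply F[24]=-10.000 → step 25: x=0.208, v=-0.394, θ₁=-0.762, ω₁=-2.292, θ₂=0.035, ω₂=2.277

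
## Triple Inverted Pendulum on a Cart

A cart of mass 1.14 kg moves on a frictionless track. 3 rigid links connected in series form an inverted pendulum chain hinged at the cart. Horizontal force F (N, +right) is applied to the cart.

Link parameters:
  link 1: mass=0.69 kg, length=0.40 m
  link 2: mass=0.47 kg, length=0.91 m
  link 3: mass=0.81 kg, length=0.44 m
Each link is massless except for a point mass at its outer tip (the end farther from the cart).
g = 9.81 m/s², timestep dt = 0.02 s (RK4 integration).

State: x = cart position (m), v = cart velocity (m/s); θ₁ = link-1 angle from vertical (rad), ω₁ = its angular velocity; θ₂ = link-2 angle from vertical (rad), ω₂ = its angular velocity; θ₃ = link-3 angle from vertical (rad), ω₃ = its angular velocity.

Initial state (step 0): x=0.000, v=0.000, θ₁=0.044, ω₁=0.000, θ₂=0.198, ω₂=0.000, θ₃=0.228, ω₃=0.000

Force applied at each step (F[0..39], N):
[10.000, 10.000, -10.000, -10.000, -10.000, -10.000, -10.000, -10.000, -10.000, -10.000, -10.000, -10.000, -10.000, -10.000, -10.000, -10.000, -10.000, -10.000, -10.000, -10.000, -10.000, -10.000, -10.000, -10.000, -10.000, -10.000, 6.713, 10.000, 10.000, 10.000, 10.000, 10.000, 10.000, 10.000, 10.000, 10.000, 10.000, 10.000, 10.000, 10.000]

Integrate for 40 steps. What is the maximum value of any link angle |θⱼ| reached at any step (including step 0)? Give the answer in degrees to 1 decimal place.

apply F[0]=+10.000 → step 1: x=0.002, v=0.161, θ₁=0.039, ω₁=-0.520, θ₂=0.199, ω₂=0.083, θ₃=0.228, ω₃=0.035
apply F[1]=+10.000 → step 2: x=0.006, v=0.326, θ₁=0.023, ω₁=-1.059, θ₂=0.201, ω₂=0.171, θ₃=0.229, ω₃=0.068
apply F[2]=-10.000 → step 3: x=0.011, v=0.147, θ₁=0.005, ω₁=-0.753, θ₂=0.206, ω₂=0.266, θ₃=0.231, ω₃=0.096
apply F[3]=-10.000 → step 4: x=0.012, v=-0.028, θ₁=-0.007, ω₁=-0.484, θ₂=0.212, ω₂=0.375, θ₃=0.233, ω₃=0.121
apply F[4]=-10.000 → step 5: x=0.010, v=-0.200, θ₁=-0.015, ω₁=-0.240, θ₂=0.221, ω₂=0.495, θ₃=0.236, ω₃=0.141
apply F[5]=-10.000 → step 6: x=0.004, v=-0.370, θ₁=-0.017, ω₁=-0.010, θ₂=0.232, ω₂=0.624, θ₃=0.239, ω₃=0.153
apply F[6]=-10.000 → step 7: x=-0.005, v=-0.541, θ₁=-0.015, ω₁=0.216, θ₂=0.246, ω₂=0.760, θ₃=0.242, ω₃=0.154
apply F[7]=-10.000 → step 8: x=-0.017, v=-0.713, θ₁=-0.008, ω₁=0.449, θ₂=0.262, ω₂=0.901, θ₃=0.245, ω₃=0.144
apply F[8]=-10.000 → step 9: x=-0.033, v=-0.888, θ₁=0.003, ω₁=0.696, θ₂=0.282, ω₂=1.046, θ₃=0.248, ω₃=0.121
apply F[9]=-10.000 → step 10: x=-0.053, v=-1.066, θ₁=0.020, ω₁=0.969, θ₂=0.304, ω₂=1.190, θ₃=0.250, ω₃=0.083
apply F[10]=-10.000 → step 11: x=-0.076, v=-1.249, θ₁=0.042, ω₁=1.278, θ₂=0.329, ω₂=1.330, θ₃=0.251, ω₃=0.032
apply F[11]=-10.000 → step 12: x=-0.103, v=-1.436, θ₁=0.071, ω₁=1.631, θ₂=0.357, ω₂=1.462, θ₃=0.251, ω₃=-0.029
apply F[12]=-10.000 → step 13: x=-0.133, v=-1.628, θ₁=0.108, ω₁=2.038, θ₂=0.388, ω₂=1.577, θ₃=0.250, ω₃=-0.095
apply F[13]=-10.000 → step 14: x=-0.168, v=-1.822, θ₁=0.153, ω₁=2.502, θ₂=0.420, ω₂=1.667, θ₃=0.247, ω₃=-0.156
apply F[14]=-10.000 → step 15: x=-0.206, v=-2.015, θ₁=0.208, ω₁=3.022, θ₂=0.454, ω₂=1.725, θ₃=0.244, ω₃=-0.197
apply F[15]=-10.000 → step 16: x=-0.248, v=-2.199, θ₁=0.274, ω₁=3.583, θ₂=0.489, ω₂=1.742, θ₃=0.239, ω₃=-0.200
apply F[16]=-10.000 → step 17: x=-0.294, v=-2.366, θ₁=0.352, ω₁=4.159, θ₂=0.524, ω₂=1.716, θ₃=0.236, ω₃=-0.144
apply F[17]=-10.000 → step 18: x=-0.343, v=-2.505, θ₁=0.440, ω₁=4.713, θ₂=0.557, ω₂=1.655, θ₃=0.234, ω₃=-0.017
apply F[18]=-10.000 → step 19: x=-0.394, v=-2.607, θ₁=0.540, ω₁=5.208, θ₂=0.590, ω₂=1.573, θ₃=0.236, ω₃=0.188
apply F[19]=-10.000 → step 20: x=-0.447, v=-2.669, θ₁=0.648, ω₁=5.617, θ₂=0.620, ω₂=1.491, θ₃=0.242, ω₃=0.460
apply F[20]=-10.000 → step 21: x=-0.501, v=-2.692, θ₁=0.764, ω₁=5.934, θ₂=0.649, ω₂=1.429, θ₃=0.255, ω₃=0.783
apply F[21]=-10.000 → step 22: x=-0.554, v=-2.681, θ₁=0.885, ω₁=6.168, θ₂=0.678, ω₂=1.401, θ₃=0.274, ω₃=1.135
apply F[22]=-10.000 → step 23: x=-0.608, v=-2.643, θ₁=1.010, ω₁=6.336, θ₂=0.706, ω₂=1.415, θ₃=0.300, ω₃=1.499
apply F[23]=-10.000 → step 24: x=-0.660, v=-2.584, θ₁=1.138, ω₁=6.456, θ₂=0.735, ω₂=1.475, θ₃=0.334, ω₃=1.862
apply F[24]=-10.000 → step 25: x=-0.711, v=-2.508, θ₁=1.268, ω₁=6.543, θ₂=0.765, ω₂=1.578, θ₃=0.374, ω₃=2.218
apply F[25]=-10.000 → step 26: x=-0.760, v=-2.419, θ₁=1.400, ω₁=6.606, θ₂=0.798, ω₂=1.726, θ₃=0.422, ω₃=2.563
apply F[26]=+6.713 → step 27: x=-0.806, v=-2.170, θ₁=1.533, ω₁=6.785, θ₂=0.833, ω₂=1.801, θ₃=0.475, ω₃=2.756
apply F[27]=+10.000 → step 28: x=-0.847, v=-1.873, θ₁=1.672, ω₁=7.038, θ₂=0.870, ω₂=1.886, θ₃=0.532, ω₃=2.929
apply F[28]=+10.000 → step 29: x=-0.881, v=-1.553, θ₁=1.815, ω₁=7.340, θ₂=0.909, ω₂=2.017, θ₃=0.593, ω₃=3.110
apply F[29]=+10.000 → step 30: x=-0.909, v=-1.209, θ₁=1.966, ω₁=7.693, θ₂=0.951, ω₂=2.208, θ₃=0.657, ω₃=3.298
apply F[30]=+10.000 → step 31: x=-0.929, v=-0.840, θ₁=2.123, ω₁=8.096, θ₂=0.998, ω₂=2.478, θ₃=0.725, ω₃=3.490
apply F[31]=+10.000 → step 32: x=-0.942, v=-0.450, θ₁=2.290, ω₁=8.543, θ₂=1.051, ω₂=2.849, θ₃=0.796, ω₃=3.688
apply F[32]=+10.000 → step 33: x=-0.947, v=-0.047, θ₁=2.465, ω₁=9.008, θ₂=1.113, ω₂=3.345, θ₃=0.872, ω₃=3.892
apply F[33]=+10.000 → step 34: x=-0.944, v=0.351, θ₁=2.650, ω₁=9.429, θ₂=1.186, ω₂=3.983, θ₃=0.952, ω₃=4.106
apply F[34]=+10.000 → step 35: x=-0.933, v=0.710, θ₁=2.841, ω₁=9.682, θ₂=1.273, ω₂=4.756, θ₃=1.037, ω₃=4.342
apply F[35]=+10.000 → step 36: x=-0.916, v=0.991, θ₁=3.035, ω₁=9.592, θ₂=1.376, ω₂=5.594, θ₃=1.126, ω₃=4.623
apply F[36]=+10.000 → step 37: x=-0.894, v=1.174, θ₁=3.222, ω₁=9.008, θ₂=1.496, ω₂=6.364, θ₃=1.222, ω₃=4.987
apply F[37]=+10.000 → step 38: x=-0.870, v=1.280, θ₁=3.392, ω₁=7.920, θ₂=1.629, ω₂=6.929, θ₃=1.326, ω₃=5.478
apply F[38]=+10.000 → step 39: x=-0.843, v=1.359, θ₁=3.536, ω₁=6.450, θ₂=1.772, ω₂=7.229, θ₃=1.442, ω₃=6.114
apply F[39]=+10.000 → step 40: x=-0.815, v=1.444, θ₁=3.648, ω₁=4.742, θ₂=1.917, ω₂=7.297, θ₃=1.572, ω₃=6.872
Max |angle| over trajectory = 3.648 rad = 209.0°.

Answer: 209.0°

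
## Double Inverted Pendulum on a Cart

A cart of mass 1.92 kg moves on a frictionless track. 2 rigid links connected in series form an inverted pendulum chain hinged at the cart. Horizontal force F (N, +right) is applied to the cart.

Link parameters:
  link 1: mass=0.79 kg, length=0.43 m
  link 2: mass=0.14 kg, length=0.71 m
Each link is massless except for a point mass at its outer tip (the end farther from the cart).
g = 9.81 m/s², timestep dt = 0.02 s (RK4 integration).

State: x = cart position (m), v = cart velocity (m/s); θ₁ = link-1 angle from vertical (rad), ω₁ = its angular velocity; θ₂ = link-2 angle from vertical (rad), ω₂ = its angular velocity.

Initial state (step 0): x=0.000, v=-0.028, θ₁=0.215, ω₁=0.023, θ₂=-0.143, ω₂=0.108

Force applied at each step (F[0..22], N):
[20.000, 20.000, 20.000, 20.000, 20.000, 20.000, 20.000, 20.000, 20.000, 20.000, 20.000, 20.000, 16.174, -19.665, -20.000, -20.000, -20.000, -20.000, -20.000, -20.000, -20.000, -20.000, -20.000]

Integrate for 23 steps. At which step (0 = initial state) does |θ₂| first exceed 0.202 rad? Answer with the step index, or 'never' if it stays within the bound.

apply F[0]=+20.000 → step 1: x=0.001, v=0.157, θ₁=0.213, ω₁=-0.270, θ₂=-0.142, ω₂=-0.023
apply F[1]=+20.000 → step 2: x=0.006, v=0.343, θ₁=0.204, ω₁=-0.568, θ₂=-0.144, ω₂=-0.151
apply F[2]=+20.000 → step 3: x=0.015, v=0.530, θ₁=0.190, ω₁=-0.878, θ₂=-0.148, ω₂=-0.274
apply F[3]=+20.000 → step 4: x=0.028, v=0.720, θ₁=0.169, ω₁=-1.203, θ₂=-0.155, ω₂=-0.389
apply F[4]=+20.000 → step 5: x=0.044, v=0.913, θ₁=0.141, ω₁=-1.552, θ₂=-0.164, ω₂=-0.493
apply F[5]=+20.000 → step 6: x=0.064, v=1.110, θ₁=0.107, ω₁=-1.928, θ₂=-0.174, ω₂=-0.584
apply F[6]=+20.000 → step 7: x=0.088, v=1.311, θ₁=0.064, ω₁=-2.337, θ₂=-0.187, ω₂=-0.659
apply F[7]=+20.000 → step 8: x=0.117, v=1.517, θ₁=0.013, ω₁=-2.784, θ₂=-0.201, ω₂=-0.715
apply F[8]=+20.000 → step 9: x=0.149, v=1.726, θ₁=-0.048, ω₁=-3.270, θ₂=-0.215, ω₂=-0.750
apply F[9]=+20.000 → step 10: x=0.186, v=1.937, θ₁=-0.118, ω₁=-3.792, θ₂=-0.231, ω₂=-0.767
apply F[10]=+20.000 → step 11: x=0.226, v=2.146, θ₁=-0.199, ω₁=-4.344, θ₂=-0.246, ω₂=-0.770
apply F[11]=+20.000 → step 12: x=0.271, v=2.349, θ₁=-0.292, ω₁=-4.912, θ₂=-0.261, ω₂=-0.770
apply F[12]=+16.174 → step 13: x=0.320, v=2.502, θ₁=-0.395, ω₁=-5.397, θ₂=-0.277, ω₂=-0.782
apply F[13]=-19.665 → step 14: x=0.368, v=2.302, θ₁=-0.501, ω₁=-5.176, θ₂=-0.292, ω₂=-0.776
apply F[14]=-20.000 → step 15: x=0.412, v=2.105, θ₁=-0.603, ω₁=-5.029, θ₂=-0.308, ω₂=-0.757
apply F[15]=-20.000 → step 16: x=0.452, v=1.913, θ₁=-0.702, ω₁=-4.958, θ₂=-0.323, ω₂=-0.726
apply F[16]=-20.000 → step 17: x=0.489, v=1.724, θ₁=-0.801, ω₁=-4.957, θ₂=-0.337, ω₂=-0.686
apply F[17]=-20.000 → step 18: x=0.521, v=1.535, θ₁=-0.901, ω₁=-5.019, θ₂=-0.350, ω₂=-0.643
apply F[18]=-20.000 → step 19: x=0.550, v=1.345, θ₁=-1.003, ω₁=-5.141, θ₂=-0.362, ω₂=-0.601
apply F[19]=-20.000 → step 20: x=0.575, v=1.149, θ₁=-1.107, ω₁=-5.318, θ₂=-0.374, ω₂=-0.570
apply F[20]=-20.000 → step 21: x=0.596, v=0.945, θ₁=-1.216, ω₁=-5.548, θ₂=-0.385, ω₂=-0.559
apply F[21]=-20.000 → step 22: x=0.613, v=0.730, θ₁=-1.329, ω₁=-5.833, θ₂=-0.397, ω₂=-0.577
apply F[22]=-20.000 → step 23: x=0.625, v=0.501, θ₁=-1.449, ω₁=-6.176, θ₂=-0.409, ω₂=-0.638
|θ₂| = 0.215 > 0.202 first at step 9.

Answer: 9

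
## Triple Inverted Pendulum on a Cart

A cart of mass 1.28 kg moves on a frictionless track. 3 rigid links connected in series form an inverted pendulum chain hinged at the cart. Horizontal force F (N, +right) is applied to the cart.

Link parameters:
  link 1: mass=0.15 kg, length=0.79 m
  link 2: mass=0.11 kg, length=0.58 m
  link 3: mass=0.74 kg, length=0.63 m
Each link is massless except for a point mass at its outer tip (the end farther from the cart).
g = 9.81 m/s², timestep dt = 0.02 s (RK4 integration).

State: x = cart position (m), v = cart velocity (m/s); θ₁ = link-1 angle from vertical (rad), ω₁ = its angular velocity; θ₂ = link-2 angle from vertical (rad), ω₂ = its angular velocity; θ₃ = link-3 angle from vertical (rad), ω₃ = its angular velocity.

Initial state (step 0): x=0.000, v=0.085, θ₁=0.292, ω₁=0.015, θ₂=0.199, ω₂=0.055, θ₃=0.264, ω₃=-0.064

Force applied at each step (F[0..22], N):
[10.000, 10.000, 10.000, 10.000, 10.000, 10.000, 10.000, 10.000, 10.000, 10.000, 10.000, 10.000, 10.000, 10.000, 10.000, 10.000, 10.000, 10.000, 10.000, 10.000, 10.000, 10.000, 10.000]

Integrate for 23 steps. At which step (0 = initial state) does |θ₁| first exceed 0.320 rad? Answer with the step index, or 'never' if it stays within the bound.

Answer: 6

Derivation:
apply F[0]=+10.000 → step 1: x=0.003, v=0.195, θ₁=0.293, ω₁=0.089, θ₂=0.196, ω₂=-0.319, θ₃=0.264, ω₃=0.099
apply F[1]=+10.000 → step 2: x=0.008, v=0.306, θ₁=0.296, ω₁=0.170, θ₂=0.186, ω₂=-0.720, θ₃=0.268, ω₃=0.276
apply F[2]=+10.000 → step 3: x=0.015, v=0.420, θ₁=0.300, ω₁=0.261, θ₂=0.167, ω₂=-1.171, θ₃=0.276, ω₃=0.484
apply F[3]=+10.000 → step 4: x=0.025, v=0.538, θ₁=0.306, ω₁=0.356, θ₂=0.139, ω₂=-1.673, θ₃=0.288, ω₃=0.724
apply F[4]=+10.000 → step 5: x=0.037, v=0.663, θ₁=0.314, ω₁=0.441, θ₂=0.100, ω₂=-2.191, θ₃=0.305, ω₃=0.976
apply F[5]=+10.000 → step 6: x=0.051, v=0.795, θ₁=0.324, ω₁=0.497, θ₂=0.052, ω₂=-2.670, θ₃=0.327, ω₃=1.206
apply F[6]=+10.000 → step 7: x=0.068, v=0.933, θ₁=0.334, ω₁=0.514, θ₂=-0.006, ω₂=-3.070, θ₃=0.353, ω₃=1.385
apply F[7]=+10.000 → step 8: x=0.089, v=1.075, θ₁=0.344, ω₁=0.492, θ₂=-0.071, ω₂=-3.386, θ₃=0.382, ω₃=1.505
apply F[8]=+10.000 → step 9: x=0.112, v=1.220, θ₁=0.353, ω₁=0.440, θ₂=-0.141, ω₂=-3.637, θ₃=0.412, ω₃=1.571
apply F[9]=+10.000 → step 10: x=0.137, v=1.366, θ₁=0.361, ω₁=0.365, θ₂=-0.216, ω₂=-3.845, θ₃=0.444, ω₃=1.593
apply F[10]=+10.000 → step 11: x=0.166, v=1.513, θ₁=0.368, ω₁=0.273, θ₂=-0.295, ω₂=-4.030, θ₃=0.476, ω₃=1.579
apply F[11]=+10.000 → step 12: x=0.198, v=1.660, θ₁=0.372, ω₁=0.165, θ₂=-0.377, ω₂=-4.206, θ₃=0.507, ω₃=1.533
apply F[12]=+10.000 → step 13: x=0.233, v=1.807, θ₁=0.374, ω₁=0.043, θ₂=-0.463, ω₂=-4.383, θ₃=0.537, ω₃=1.458
apply F[13]=+10.000 → step 14: x=0.270, v=1.955, θ₁=0.374, ω₁=-0.094, θ₂=-0.552, ω₂=-4.571, θ₃=0.565, ω₃=1.354
apply F[14]=+10.000 → step 15: x=0.311, v=2.103, θ₁=0.370, ω₁=-0.249, θ₂=-0.646, ω₂=-4.774, θ₃=0.591, ω₃=1.218
apply F[15]=+10.000 → step 16: x=0.354, v=2.251, θ₁=0.364, ω₁=-0.425, θ₂=-0.744, ω₂=-5.001, θ₃=0.614, ω₃=1.048
apply F[16]=+10.000 → step 17: x=0.401, v=2.399, θ₁=0.353, ω₁=-0.627, θ₂=-0.846, ω₂=-5.256, θ₃=0.633, ω₃=0.839
apply F[17]=+10.000 → step 18: x=0.450, v=2.548, θ₁=0.338, ω₁=-0.861, θ₂=-0.954, ω₂=-5.548, θ₃=0.647, ω₃=0.584
apply F[18]=+10.000 → step 19: x=0.503, v=2.697, θ₁=0.318, ω₁=-1.135, θ₂=-1.068, ω₂=-5.883, θ₃=0.656, ω₃=0.276
apply F[19]=+10.000 → step 20: x=0.558, v=2.847, θ₁=0.293, ω₁=-1.460, θ₂=-1.190, ω₂=-6.269, θ₃=0.658, ω₃=-0.092
apply F[20]=+10.000 → step 21: x=0.617, v=2.997, θ₁=0.260, ω₁=-1.848, θ₂=-1.319, ω₂=-6.713, θ₃=0.651, ω₃=-0.532
apply F[21]=+10.000 → step 22: x=0.678, v=3.149, θ₁=0.218, ω₁=-2.313, θ₂=-1.459, ω₂=-7.220, θ₃=0.636, ω₃=-1.050
apply F[22]=+10.000 → step 23: x=0.743, v=3.301, θ₁=0.166, ω₁=-2.873, θ₂=-1.609, ω₂=-7.792, θ₃=0.609, ω₃=-1.651
|θ₁| = 0.324 > 0.320 first at step 6.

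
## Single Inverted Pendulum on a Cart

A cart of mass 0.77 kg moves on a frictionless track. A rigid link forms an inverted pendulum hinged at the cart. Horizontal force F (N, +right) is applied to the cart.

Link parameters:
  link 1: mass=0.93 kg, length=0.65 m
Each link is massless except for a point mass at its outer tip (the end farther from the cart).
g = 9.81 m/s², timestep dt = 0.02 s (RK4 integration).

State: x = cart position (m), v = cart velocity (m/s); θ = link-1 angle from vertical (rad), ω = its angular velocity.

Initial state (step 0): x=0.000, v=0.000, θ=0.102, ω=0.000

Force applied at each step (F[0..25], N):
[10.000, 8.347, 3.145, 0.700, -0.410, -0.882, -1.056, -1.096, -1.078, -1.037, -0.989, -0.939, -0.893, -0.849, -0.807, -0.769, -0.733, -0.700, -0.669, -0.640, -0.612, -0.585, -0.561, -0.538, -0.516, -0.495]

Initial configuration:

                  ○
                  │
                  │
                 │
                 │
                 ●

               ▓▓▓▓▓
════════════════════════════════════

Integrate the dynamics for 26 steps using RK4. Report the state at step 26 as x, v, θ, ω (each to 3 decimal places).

Answer: x=0.125, v=0.062, θ=-0.022, ω=0.004

Derivation:
apply F[0]=+10.000 → step 1: x=0.002, v=0.233, θ=0.099, ω=-0.327
apply F[1]=+8.347 → step 2: x=0.009, v=0.426, θ=0.090, ω=-0.593
apply F[2]=+3.145 → step 3: x=0.018, v=0.488, θ=0.077, ω=-0.663
apply F[3]=+0.700 → step 4: x=0.028, v=0.490, θ=0.064, ω=-0.645
apply F[4]=-0.410 → step 5: x=0.037, v=0.466, θ=0.052, ω=-0.591
apply F[5]=-0.882 → step 6: x=0.046, v=0.433, θ=0.040, ω=-0.526
apply F[6]=-1.056 → step 7: x=0.055, v=0.397, θ=0.031, ω=-0.460
apply F[7]=-1.096 → step 8: x=0.062, v=0.362, θ=0.022, ω=-0.399
apply F[8]=-1.078 → step 9: x=0.069, v=0.330, θ=0.015, ω=-0.344
apply F[9]=-1.037 → step 10: x=0.075, v=0.301, θ=0.008, ω=-0.295
apply F[10]=-0.989 → step 11: x=0.081, v=0.274, θ=0.003, ω=-0.252
apply F[11]=-0.939 → step 12: x=0.086, v=0.249, θ=-0.002, ω=-0.214
apply F[12]=-0.893 → step 13: x=0.091, v=0.227, θ=-0.006, ω=-0.181
apply F[13]=-0.849 → step 14: x=0.096, v=0.207, θ=-0.009, ω=-0.152
apply F[14]=-0.807 → step 15: x=0.099, v=0.188, θ=-0.012, ω=-0.127
apply F[15]=-0.769 → step 16: x=0.103, v=0.171, θ=-0.014, ω=-0.105
apply F[16]=-0.733 → step 17: x=0.106, v=0.156, θ=-0.016, ω=-0.086
apply F[17]=-0.700 → step 18: x=0.109, v=0.142, θ=-0.018, ω=-0.070
apply F[18]=-0.669 → step 19: x=0.112, v=0.129, θ=-0.019, ω=-0.055
apply F[19]=-0.640 → step 20: x=0.115, v=0.117, θ=-0.020, ω=-0.043
apply F[20]=-0.612 → step 21: x=0.117, v=0.106, θ=-0.021, ω=-0.032
apply F[21]=-0.585 → step 22: x=0.119, v=0.096, θ=-0.021, ω=-0.023
apply F[22]=-0.561 → step 23: x=0.121, v=0.086, θ=-0.022, ω=-0.014
apply F[23]=-0.538 → step 24: x=0.122, v=0.077, θ=-0.022, ω=-0.007
apply F[24]=-0.516 → step 25: x=0.124, v=0.069, θ=-0.022, ω=-0.002
apply F[25]=-0.495 → step 26: x=0.125, v=0.062, θ=-0.022, ω=0.004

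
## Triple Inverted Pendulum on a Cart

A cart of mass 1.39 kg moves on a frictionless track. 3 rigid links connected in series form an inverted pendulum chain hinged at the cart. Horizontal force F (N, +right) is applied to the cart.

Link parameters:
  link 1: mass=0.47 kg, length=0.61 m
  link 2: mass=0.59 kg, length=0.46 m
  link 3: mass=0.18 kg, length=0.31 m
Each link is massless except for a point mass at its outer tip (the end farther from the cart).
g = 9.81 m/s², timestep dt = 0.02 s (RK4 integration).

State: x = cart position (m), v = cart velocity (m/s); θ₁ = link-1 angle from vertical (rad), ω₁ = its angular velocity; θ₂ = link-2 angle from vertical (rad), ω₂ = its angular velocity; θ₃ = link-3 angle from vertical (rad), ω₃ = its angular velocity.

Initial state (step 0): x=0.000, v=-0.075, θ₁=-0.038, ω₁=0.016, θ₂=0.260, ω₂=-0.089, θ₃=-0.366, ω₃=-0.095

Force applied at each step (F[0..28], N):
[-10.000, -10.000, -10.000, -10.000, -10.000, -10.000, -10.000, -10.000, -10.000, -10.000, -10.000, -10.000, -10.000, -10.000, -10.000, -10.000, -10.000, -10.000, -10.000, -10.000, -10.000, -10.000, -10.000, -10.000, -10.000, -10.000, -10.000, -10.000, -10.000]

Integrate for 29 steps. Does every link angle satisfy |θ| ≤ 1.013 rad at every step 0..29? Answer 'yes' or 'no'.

apply F[0]=-10.000 → step 1: x=-0.003, v=-0.213, θ₁=-0.037, ω₁=0.109, θ₂=0.262, ω₂=0.242, θ₃=-0.372, ω₃=-0.476
apply F[1]=-10.000 → step 2: x=-0.009, v=-0.352, θ₁=-0.034, ω₁=0.205, θ₂=0.270, ω₂=0.570, θ₃=-0.385, ω₃=-0.858
apply F[2]=-10.000 → step 3: x=-0.017, v=-0.491, θ₁=-0.029, ω₁=0.305, θ₂=0.284, ω₂=0.896, θ₃=-0.406, ω₃=-1.238
apply F[3]=-10.000 → step 4: x=-0.028, v=-0.632, θ₁=-0.021, ω₁=0.412, θ₂=0.305, ω₂=1.215, θ₃=-0.435, ω₃=-1.612
apply F[4]=-10.000 → step 5: x=-0.042, v=-0.773, θ₁=-0.012, ω₁=0.530, θ₂=0.333, ω₂=1.526, θ₃=-0.470, ω₃=-1.975
apply F[5]=-10.000 → step 6: x=-0.059, v=-0.916, θ₁=-0.000, ω₁=0.660, θ₂=0.366, ω₂=1.825, θ₃=-0.513, ω₃=-2.320
apply F[6]=-10.000 → step 7: x=-0.079, v=-1.061, θ₁=0.015, ω₁=0.805, θ₂=0.406, ω₂=2.107, θ₃=-0.563, ω₃=-2.637
apply F[7]=-10.000 → step 8: x=-0.102, v=-1.207, θ₁=0.032, ω₁=0.969, θ₂=0.451, ω₂=2.368, θ₃=-0.619, ω₃=-2.920
apply F[8]=-10.000 → step 9: x=-0.127, v=-1.355, θ₁=0.053, ω₁=1.153, θ₂=0.500, ω₂=2.604, θ₃=-0.680, ω₃=-3.159
apply F[9]=-10.000 → step 10: x=-0.156, v=-1.504, θ₁=0.079, ω₁=1.361, θ₂=0.555, ω₂=2.812, θ₃=-0.745, ω₃=-3.350
apply F[10]=-10.000 → step 11: x=-0.187, v=-1.654, θ₁=0.108, ω₁=1.594, θ₂=0.613, ω₂=2.988, θ₃=-0.813, ω₃=-3.488
apply F[11]=-10.000 → step 12: x=-0.222, v=-1.805, θ₁=0.142, ω₁=1.853, θ₂=0.674, ω₂=3.131, θ₃=-0.884, ω₃=-3.571
apply F[12]=-10.000 → step 13: x=-0.260, v=-1.956, θ₁=0.182, ω₁=2.140, θ₂=0.738, ω₂=3.236, θ₃=-0.956, ω₃=-3.597
apply F[13]=-10.000 → step 14: x=-0.300, v=-2.106, θ₁=0.228, ω₁=2.457, θ₂=0.803, ω₂=3.298, θ₃=-1.027, ω₃=-3.568
apply F[14]=-10.000 → step 15: x=-0.344, v=-2.253, θ₁=0.281, ω₁=2.802, θ₂=0.869, ω₂=3.313, θ₃=-1.098, ω₃=-3.483
apply F[15]=-10.000 → step 16: x=-0.390, v=-2.396, θ₁=0.341, ω₁=3.177, θ₂=0.935, ω₂=3.271, θ₃=-1.166, ω₃=-3.346
apply F[16]=-10.000 → step 17: x=-0.440, v=-2.530, θ₁=0.408, ω₁=3.579, θ₂=1.000, ω₂=3.165, θ₃=-1.232, ω₃=-3.161
apply F[17]=-10.000 → step 18: x=-0.491, v=-2.652, θ₁=0.484, ω₁=4.006, θ₂=1.061, ω₂=2.987, θ₃=-1.293, ω₃=-2.933
apply F[18]=-10.000 → step 19: x=-0.546, v=-2.756, θ₁=0.568, ω₁=4.451, θ₂=1.119, ω₂=2.732, θ₃=-1.349, ω₃=-2.668
apply F[19]=-10.000 → step 20: x=-0.602, v=-2.836, θ₁=0.662, ω₁=4.910, θ₂=1.170, ω₂=2.401, θ₃=-1.399, ω₃=-2.369
apply F[20]=-10.000 → step 21: x=-0.659, v=-2.884, θ₁=0.765, ω₁=5.373, θ₂=1.214, ω₂=2.006, θ₃=-1.443, ω₃=-2.041
apply F[21]=-10.000 → step 22: x=-0.717, v=-2.892, θ₁=0.877, ω₁=5.827, θ₂=1.250, ω₂=1.575, θ₃=-1.481, ω₃=-1.686
apply F[22]=-10.000 → step 23: x=-0.774, v=-2.852, θ₁=0.998, ω₁=6.258, θ₂=1.277, ω₂=1.157, θ₃=-1.510, ω₃=-1.305
apply F[23]=-10.000 → step 24: x=-0.830, v=-2.759, θ₁=1.127, ω₁=6.641, θ₂=1.297, ω₂=0.827, θ₃=-1.533, ω₃=-0.900
apply F[24]=-10.000 → step 25: x=-0.884, v=-2.614, θ₁=1.263, ω₁=6.954, θ₂=1.312, ω₂=0.674, θ₃=-1.546, ω₃=-0.477
apply F[25]=-10.000 → step 26: x=-0.935, v=-2.428, θ₁=1.404, ω₁=7.180, θ₂=1.326, ω₂=0.773, θ₃=-1.552, ω₃=-0.047
apply F[26]=-10.000 → step 27: x=-0.981, v=-2.217, θ₁=1.550, ω₁=7.317, θ₂=1.344, ω₂=1.163, θ₃=-1.548, ω₃=0.376
apply F[27]=-10.000 → step 28: x=-1.023, v=-1.996, θ₁=1.697, ω₁=7.375, θ₂=1.374, ω₂=1.840, θ₃=-1.537, ω₃=0.777
apply F[28]=-10.000 → step 29: x=-1.061, v=-1.775, θ₁=1.844, ω₁=7.364, θ₂=1.420, ω₂=2.774, θ₃=-1.517, ω₃=1.146
Max |angle| over trajectory = 1.844 rad; bound = 1.013 → exceeded.

Answer: no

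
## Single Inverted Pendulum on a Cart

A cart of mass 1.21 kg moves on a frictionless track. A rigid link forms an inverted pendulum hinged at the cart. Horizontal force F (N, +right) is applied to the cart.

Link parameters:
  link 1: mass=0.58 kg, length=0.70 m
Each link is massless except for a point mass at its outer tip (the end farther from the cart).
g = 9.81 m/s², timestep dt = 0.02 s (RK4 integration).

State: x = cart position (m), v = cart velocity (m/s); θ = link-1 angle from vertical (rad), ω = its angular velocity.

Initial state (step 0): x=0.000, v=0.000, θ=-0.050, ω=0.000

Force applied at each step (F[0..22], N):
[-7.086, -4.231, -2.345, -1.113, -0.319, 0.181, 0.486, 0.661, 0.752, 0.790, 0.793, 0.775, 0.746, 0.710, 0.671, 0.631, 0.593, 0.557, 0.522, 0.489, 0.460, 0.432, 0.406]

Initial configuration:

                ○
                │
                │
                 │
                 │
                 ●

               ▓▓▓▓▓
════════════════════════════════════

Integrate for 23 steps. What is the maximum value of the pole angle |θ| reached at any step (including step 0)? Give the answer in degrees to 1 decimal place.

Answer: 2.9°

Derivation:
apply F[0]=-7.086 → step 1: x=-0.001, v=-0.112, θ=-0.049, ω=0.146
apply F[1]=-4.231 → step 2: x=-0.004, v=-0.178, θ=-0.045, ω=0.227
apply F[2]=-2.345 → step 3: x=-0.008, v=-0.213, θ=-0.040, ω=0.264
apply F[3]=-1.113 → step 4: x=-0.012, v=-0.227, θ=-0.035, ω=0.275
apply F[4]=-0.319 → step 5: x=-0.017, v=-0.230, θ=-0.029, ω=0.270
apply F[5]=+0.181 → step 6: x=-0.021, v=-0.224, θ=-0.024, ω=0.255
apply F[6]=+0.486 → step 7: x=-0.026, v=-0.214, θ=-0.019, ω=0.234
apply F[7]=+0.661 → step 8: x=-0.030, v=-0.202, θ=-0.014, ω=0.212
apply F[8]=+0.752 → step 9: x=-0.034, v=-0.188, θ=-0.010, ω=0.189
apply F[9]=+0.790 → step 10: x=-0.038, v=-0.174, θ=-0.007, ω=0.167
apply F[10]=+0.793 → step 11: x=-0.041, v=-0.161, θ=-0.004, ω=0.146
apply F[11]=+0.775 → step 12: x=-0.044, v=-0.148, θ=-0.001, ω=0.126
apply F[12]=+0.746 → step 13: x=-0.047, v=-0.135, θ=0.001, ω=0.109
apply F[13]=+0.710 → step 14: x=-0.049, v=-0.124, θ=0.003, ω=0.093
apply F[14]=+0.671 → step 15: x=-0.052, v=-0.113, θ=0.005, ω=0.079
apply F[15]=+0.631 → step 16: x=-0.054, v=-0.103, θ=0.006, ω=0.066
apply F[16]=+0.593 → step 17: x=-0.056, v=-0.094, θ=0.008, ω=0.055
apply F[17]=+0.557 → step 18: x=-0.058, v=-0.086, θ=0.009, ω=0.045
apply F[18]=+0.522 → step 19: x=-0.059, v=-0.078, θ=0.009, ω=0.037
apply F[19]=+0.489 → step 20: x=-0.061, v=-0.071, θ=0.010, ω=0.029
apply F[20]=+0.460 → step 21: x=-0.062, v=-0.064, θ=0.011, ω=0.023
apply F[21]=+0.432 → step 22: x=-0.063, v=-0.058, θ=0.011, ω=0.017
apply F[22]=+0.406 → step 23: x=-0.064, v=-0.052, θ=0.011, ω=0.012
Max |angle| over trajectory = 0.050 rad = 2.9°.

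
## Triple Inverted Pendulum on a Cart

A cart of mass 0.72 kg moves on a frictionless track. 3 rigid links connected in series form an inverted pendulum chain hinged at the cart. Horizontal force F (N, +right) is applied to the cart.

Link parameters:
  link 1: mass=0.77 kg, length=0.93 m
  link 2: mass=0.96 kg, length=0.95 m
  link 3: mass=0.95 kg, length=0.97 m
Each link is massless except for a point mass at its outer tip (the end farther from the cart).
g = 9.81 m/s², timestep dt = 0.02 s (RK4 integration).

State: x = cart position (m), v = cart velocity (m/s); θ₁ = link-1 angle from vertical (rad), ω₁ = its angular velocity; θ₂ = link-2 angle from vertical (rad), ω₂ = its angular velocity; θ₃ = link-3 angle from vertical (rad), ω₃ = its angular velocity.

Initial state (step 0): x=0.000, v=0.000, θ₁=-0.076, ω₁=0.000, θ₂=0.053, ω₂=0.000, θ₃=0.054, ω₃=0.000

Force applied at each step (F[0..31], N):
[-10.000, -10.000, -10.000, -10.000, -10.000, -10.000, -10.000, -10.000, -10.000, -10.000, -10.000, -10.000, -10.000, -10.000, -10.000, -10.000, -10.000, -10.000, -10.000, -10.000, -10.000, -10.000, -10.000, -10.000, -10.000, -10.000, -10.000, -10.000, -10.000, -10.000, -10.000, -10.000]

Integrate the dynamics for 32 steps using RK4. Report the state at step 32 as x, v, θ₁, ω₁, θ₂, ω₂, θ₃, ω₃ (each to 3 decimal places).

apply F[0]=-10.000 → step 1: x=-0.002, v=-0.221, θ₁=-0.074, ω₁=0.151, θ₂=0.054, ω₂=0.096, θ₃=0.054, ω₃=0.000
apply F[1]=-10.000 → step 2: x=-0.009, v=-0.444, θ₁=-0.070, ω₁=0.307, θ₂=0.057, ω₂=0.190, θ₃=0.054, ω₃=-0.000
apply F[2]=-10.000 → step 3: x=-0.020, v=-0.672, θ₁=-0.062, ω₁=0.473, θ₂=0.062, ω₂=0.283, θ₃=0.054, ω₃=-0.002
apply F[3]=-10.000 → step 4: x=-0.036, v=-0.909, θ₁=-0.051, ω₁=0.652, θ₂=0.068, ω₂=0.372, θ₃=0.054, ω₃=-0.007
apply F[4]=-10.000 → step 5: x=-0.056, v=-1.156, θ₁=-0.036, ω₁=0.851, θ₂=0.076, ω₂=0.455, θ₃=0.054, ω₃=-0.013
apply F[5]=-10.000 → step 6: x=-0.082, v=-1.416, θ₁=-0.017, ω₁=1.075, θ₂=0.086, ω₂=0.530, θ₃=0.053, ω₃=-0.023
apply F[6]=-10.000 → step 7: x=-0.113, v=-1.691, θ₁=0.007, ω₁=1.328, θ₂=0.097, ω₂=0.594, θ₃=0.053, ω₃=-0.036
apply F[7]=-10.000 → step 8: x=-0.150, v=-1.980, θ₁=0.037, ω₁=1.612, θ₂=0.110, ω₂=0.644, θ₃=0.052, ω₃=-0.051
apply F[8]=-10.000 → step 9: x=-0.192, v=-2.280, θ₁=0.072, ω₁=1.927, θ₂=0.123, ω₂=0.678, θ₃=0.051, ω₃=-0.065
apply F[9]=-10.000 → step 10: x=-0.241, v=-2.584, θ₁=0.114, ω₁=2.265, θ₂=0.137, ω₂=0.695, θ₃=0.049, ω₃=-0.078
apply F[10]=-10.000 → step 11: x=-0.296, v=-2.880, θ₁=0.163, ω₁=2.608, θ₂=0.151, ω₂=0.700, θ₃=0.048, ω₃=-0.084
apply F[11]=-10.000 → step 12: x=-0.356, v=-3.151, θ₁=0.218, ω₁=2.933, θ₂=0.165, ω₂=0.700, θ₃=0.046, ω₃=-0.082
apply F[12]=-10.000 → step 13: x=-0.422, v=-3.384, θ₁=0.280, ω₁=3.216, θ₂=0.179, ω₂=0.707, θ₃=0.044, ω₃=-0.068
apply F[13]=-10.000 → step 14: x=-0.491, v=-3.570, θ₁=0.346, ω₁=3.444, θ₂=0.193, ω₂=0.733, θ₃=0.043, ω₃=-0.045
apply F[14]=-10.000 → step 15: x=-0.564, v=-3.709, θ₁=0.417, ω₁=3.613, θ₂=0.208, ω₂=0.782, θ₃=0.043, ω₃=-0.012
apply F[15]=-10.000 → step 16: x=-0.639, v=-3.808, θ₁=0.491, ω₁=3.733, θ₂=0.225, ω₂=0.857, θ₃=0.043, ω₃=0.027
apply F[16]=-10.000 → step 17: x=-0.716, v=-3.874, θ₁=0.566, ω₁=3.814, θ₂=0.243, ω₂=0.956, θ₃=0.044, ω₃=0.070
apply F[17]=-10.000 → step 18: x=-0.794, v=-3.914, θ₁=0.643, ω₁=3.868, θ₂=0.263, ω₂=1.075, θ₃=0.046, ω₃=0.116
apply F[18]=-10.000 → step 19: x=-0.873, v=-3.933, θ₁=0.721, ω₁=3.904, θ₂=0.286, ω₂=1.211, θ₃=0.049, ω₃=0.166
apply F[19]=-10.000 → step 20: x=-0.951, v=-3.934, θ₁=0.799, ω₁=3.928, θ₂=0.312, ω₂=1.360, θ₃=0.052, ω₃=0.218
apply F[20]=-10.000 → step 21: x=-1.030, v=-3.922, θ₁=0.878, ω₁=3.943, θ₂=0.340, ω₂=1.522, θ₃=0.057, ω₃=0.274
apply F[21]=-10.000 → step 22: x=-1.108, v=-3.896, θ₁=0.957, ω₁=3.953, θ₂=0.373, ω₂=1.693, θ₃=0.063, ω₃=0.333
apply F[22]=-10.000 → step 23: x=-1.186, v=-3.857, θ₁=1.036, ω₁=3.959, θ₂=0.408, ω₂=1.873, θ₃=0.071, ω₃=0.397
apply F[23]=-10.000 → step 24: x=-1.262, v=-3.807, θ₁=1.115, ω₁=3.961, θ₂=0.448, ω₂=2.061, θ₃=0.079, ω₃=0.466
apply F[24]=-10.000 → step 25: x=-1.338, v=-3.746, θ₁=1.194, ω₁=3.960, θ₂=0.491, ω₂=2.255, θ₃=0.089, ω₃=0.543
apply F[25]=-10.000 → step 26: x=-1.412, v=-3.673, θ₁=1.273, ω₁=3.955, θ₂=0.538, ω₂=2.455, θ₃=0.101, ω₃=0.627
apply F[26]=-10.000 → step 27: x=-1.485, v=-3.590, θ₁=1.352, ω₁=3.946, θ₂=0.589, ω₂=2.661, θ₃=0.114, ω₃=0.721
apply F[27]=-10.000 → step 28: x=-1.555, v=-3.496, θ₁=1.431, ω₁=3.932, θ₂=0.644, ω₂=2.871, θ₃=0.130, ω₃=0.827
apply F[28]=-10.000 → step 29: x=-1.624, v=-3.391, θ₁=1.510, ω₁=3.913, θ₂=0.704, ω₂=3.086, θ₃=0.148, ω₃=0.947
apply F[29]=-10.000 → step 30: x=-1.691, v=-3.275, θ₁=1.588, ω₁=3.888, θ₂=0.768, ω₂=3.304, θ₃=0.168, ω₃=1.082
apply F[30]=-10.000 → step 31: x=-1.755, v=-3.148, θ₁=1.665, ω₁=3.855, θ₂=0.836, ω₂=3.526, θ₃=0.191, ω₃=1.235
apply F[31]=-10.000 → step 32: x=-1.817, v=-3.010, θ₁=1.742, ω₁=3.813, θ₂=0.909, ω₂=3.751, θ₃=0.217, ω₃=1.409

Answer: x=-1.817, v=-3.010, θ₁=1.742, ω₁=3.813, θ₂=0.909, ω₂=3.751, θ₃=0.217, ω₃=1.409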